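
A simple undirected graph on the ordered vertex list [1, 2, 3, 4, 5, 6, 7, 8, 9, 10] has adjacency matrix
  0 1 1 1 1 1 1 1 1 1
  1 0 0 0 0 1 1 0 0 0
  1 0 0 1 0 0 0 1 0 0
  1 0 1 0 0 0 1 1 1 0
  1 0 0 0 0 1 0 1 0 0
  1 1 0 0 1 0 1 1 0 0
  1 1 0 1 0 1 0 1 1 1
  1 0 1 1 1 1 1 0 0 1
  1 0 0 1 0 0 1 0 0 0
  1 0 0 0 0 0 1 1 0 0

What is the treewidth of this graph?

A width-3 tree decomposition is:
Bags: B1 = {1, 6, 7, 8}  B2 = {1, 4, 7, 8}  B3 = {1, 2, 6, 7}  B4 = {1, 7, 8, 10}  B5 = {1, 5, 6, 8}  B6 = {1, 3, 4, 8}  B7 = {1, 4, 7, 9}
Tree: B1–B2, B1–B3, B2–B4, B1–B5, B2–B6, B2–B7
Each bag holds 4 vertices, so the decomposition has width 3, which upper-bounds the treewidth. For the lower bound, the 4 vertices {1, 3, 4, 8} are pairwise adjacent, and any tree decomposition puts a clique entirely inside one bag — forcing width ≥ 3. The upper and lower bounds meet at 3, so that is the treewidth.

3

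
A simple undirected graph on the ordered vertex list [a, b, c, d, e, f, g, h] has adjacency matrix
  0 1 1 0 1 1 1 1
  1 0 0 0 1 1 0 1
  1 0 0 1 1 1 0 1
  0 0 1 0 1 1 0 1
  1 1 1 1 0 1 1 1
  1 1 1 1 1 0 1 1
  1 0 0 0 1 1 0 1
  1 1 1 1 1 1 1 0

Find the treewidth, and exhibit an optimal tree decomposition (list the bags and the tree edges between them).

Treewidth 4.
One such decomposition:
Bags: B1 = {a, b, e, f, h}  B2 = {a, c, e, f, h}  B3 = {a, e, f, g, h}  B4 = {c, d, e, f, h}
Tree: B1–B2, B1–B3, B2–B4

Every bag has size at most 5, so the width is 5 − 1 = 4 and tw(G) ≤ 4. Conversely, {c, d, e, f, h} is a clique of size 5, and the vertices of any clique must share a bag in every tree decomposition; so some bag has ≥ 5 vertices and tw(G) ≥ 4. Combining the bounds, tw(G) = 4.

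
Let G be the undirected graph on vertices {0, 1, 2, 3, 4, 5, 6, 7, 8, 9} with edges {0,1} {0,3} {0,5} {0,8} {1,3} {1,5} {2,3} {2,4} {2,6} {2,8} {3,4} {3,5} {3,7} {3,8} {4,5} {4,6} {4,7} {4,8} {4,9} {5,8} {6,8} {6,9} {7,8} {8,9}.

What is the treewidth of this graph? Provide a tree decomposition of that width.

Treewidth 3.
One such decomposition:
Bags: B1 = {2, 3, 4, 8}  B2 = {3, 4, 5, 8}  B3 = {2, 4, 6, 8}  B4 = {3, 4, 7, 8}  B5 = {0, 3, 5, 8}  B6 = {0, 1, 3, 5}  B7 = {4, 6, 8, 9}
Tree: B1–B2, B1–B3, B2–B4, B2–B5, B5–B6, B3–B7

Each bag holds 4 vertices, so the decomposition has width 3, which upper-bounds the treewidth. Conversely, {0, 3, 5, 8} is a clique of size 4, and the vertices of any clique must share a bag in every tree decomposition; so some bag has ≥ 4 vertices and tw(G) ≥ 3. Combining the bounds, tw(G) = 3.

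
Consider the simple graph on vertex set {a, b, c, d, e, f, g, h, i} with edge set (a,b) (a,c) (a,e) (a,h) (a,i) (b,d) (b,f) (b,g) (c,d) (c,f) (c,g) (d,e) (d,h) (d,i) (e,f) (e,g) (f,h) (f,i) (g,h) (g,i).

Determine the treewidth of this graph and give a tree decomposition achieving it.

Treewidth 4.
One optimal decomposition is:
Bags: B1 = {a, d, f, g, i}  B2 = {a, d, f, g, h}  B3 = {a, b, d, f, g}  B4 = {a, d, e, f, g}  B5 = {a, c, d, f, g}
Tree: B1–B2, B2–B3, B3–B4, B4–B5

The largest bag has 5 vertices, giving width 4; this decomposition certifies tw(G) ≤ 4. For the lower bound: the 5 vertex sets {g,i}, {f,h}, {a,b}, {d}, {e} are disjoint, each induces a connected subgraph, and every pair is joined by at least one edge of G. Contracting each set to a single vertex therefore yields K_{5} as a minor, and since treewidth is minor-monotone, tw(G) ≥ tw(K_{5}) = 4. Combining the bounds, tw(G) = 4.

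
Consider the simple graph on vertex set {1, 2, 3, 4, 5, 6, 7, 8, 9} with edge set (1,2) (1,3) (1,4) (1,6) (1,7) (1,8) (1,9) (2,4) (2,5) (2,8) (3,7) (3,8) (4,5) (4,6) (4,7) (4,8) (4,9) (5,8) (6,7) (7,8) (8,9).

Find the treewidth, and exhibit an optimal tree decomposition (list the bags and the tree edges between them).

Every bag has size at most 4, so the width is 4 − 1 = 3 and tw(G) ≤ 3. For the lower bound, the 4 vertices {1, 3, 7, 8} are pairwise adjacent, and any tree decomposition puts a clique entirely inside one bag — forcing width ≥ 3. Combining the bounds, tw(G) = 3.

Treewidth 3.
Bags: B1 = {1, 2, 4, 8}  B2 = {1, 4, 7, 8}  B3 = {1, 4, 8, 9}  B4 = {2, 4, 5, 8}  B5 = {1, 4, 6, 7}  B6 = {1, 3, 7, 8}
Tree: B1–B2, B2–B3, B1–B4, B2–B5, B2–B6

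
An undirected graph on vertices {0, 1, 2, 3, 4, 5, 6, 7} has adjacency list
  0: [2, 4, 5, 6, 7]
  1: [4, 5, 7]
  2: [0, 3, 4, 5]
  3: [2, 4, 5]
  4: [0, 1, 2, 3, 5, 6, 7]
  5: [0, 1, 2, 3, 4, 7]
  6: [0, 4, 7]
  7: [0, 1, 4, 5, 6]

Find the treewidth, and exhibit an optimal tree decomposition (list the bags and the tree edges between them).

Each bag holds 4 vertices, so the decomposition has width 3, which upper-bounds the treewidth. Conversely, {0, 2, 4, 5} is a clique of size 4, and the vertices of any clique must share a bag in every tree decomposition; so some bag has ≥ 4 vertices and tw(G) ≥ 3. The upper and lower bounds meet at 3, so that is the treewidth.

Treewidth 3.
One optimal decomposition is:
Bags: B1 = {0, 4, 5, 7}  B2 = {0, 4, 6, 7}  B3 = {0, 2, 4, 5}  B4 = {1, 4, 5, 7}  B5 = {2, 3, 4, 5}
Tree: B1–B2, B1–B3, B1–B4, B3–B5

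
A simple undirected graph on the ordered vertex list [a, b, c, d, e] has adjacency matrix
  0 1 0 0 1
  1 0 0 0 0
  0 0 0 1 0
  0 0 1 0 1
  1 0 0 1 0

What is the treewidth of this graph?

A width-1 tree decomposition is:
Bags: B1 = {a, b}  B2 = {a, e}  B3 = {d, e}  B4 = {c, d}
Tree: B1–B2, B2–B3, B3–B4
Every bag has size at most 2, so the width is 2 − 1 = 1 and tw(G) ≤ 1. Since G has at least one edge (e.g. b–a), it is not an edgeless graph, so tw(G) ≥ 1. Combining the bounds, tw(G) = 1.

1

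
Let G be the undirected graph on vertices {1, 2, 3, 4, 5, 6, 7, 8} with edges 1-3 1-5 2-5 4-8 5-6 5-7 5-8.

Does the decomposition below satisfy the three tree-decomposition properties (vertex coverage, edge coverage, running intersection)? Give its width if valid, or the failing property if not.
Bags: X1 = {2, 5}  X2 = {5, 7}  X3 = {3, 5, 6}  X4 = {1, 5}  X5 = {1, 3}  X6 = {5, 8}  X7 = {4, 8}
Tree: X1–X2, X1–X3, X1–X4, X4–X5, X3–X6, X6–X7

No — bags containing vertex 3 are not connected in the tree.

A tree decomposition must satisfy three properties: every vertex lies in some bag; for every edge, both endpoints lie together in some bag; and for every vertex, the bags containing it form a connected subtree. Here bags containing vertex 3 are not connected in the tree, so the decomposition is invalid.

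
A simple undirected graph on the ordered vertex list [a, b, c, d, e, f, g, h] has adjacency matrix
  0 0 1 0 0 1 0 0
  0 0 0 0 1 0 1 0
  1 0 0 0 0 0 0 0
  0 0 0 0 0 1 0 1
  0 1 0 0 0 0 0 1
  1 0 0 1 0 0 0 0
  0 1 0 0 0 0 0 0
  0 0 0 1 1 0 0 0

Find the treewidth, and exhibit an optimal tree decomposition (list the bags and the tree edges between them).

The largest bag has 2 vertices, giving width 1; this decomposition certifies tw(G) ≤ 1. Any graph with an edge has treewidth ≥ 1, and G has the edge g–b. The upper and lower bounds meet at 1, so that is the treewidth.

Treewidth 1.
Bags: B1 = {b, g}  B2 = {b, e}  B3 = {e, h}  B4 = {d, h}  B5 = {d, f}  B6 = {a, f}  B7 = {a, c}
Tree: B1–B2, B2–B3, B3–B4, B4–B5, B5–B6, B6–B7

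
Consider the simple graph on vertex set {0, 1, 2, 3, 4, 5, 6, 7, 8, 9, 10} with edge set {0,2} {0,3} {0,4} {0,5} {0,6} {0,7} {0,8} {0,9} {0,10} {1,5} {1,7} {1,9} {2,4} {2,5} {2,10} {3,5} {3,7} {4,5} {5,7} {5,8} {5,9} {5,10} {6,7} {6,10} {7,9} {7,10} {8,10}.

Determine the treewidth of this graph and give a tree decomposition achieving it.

The largest bag has 4 vertices, giving width 3; this decomposition certifies tw(G) ≤ 3. For the lower bound, the 4 vertices {0, 5, 8, 10} are pairwise adjacent, and any tree decomposition puts a clique entirely inside one bag — forcing width ≥ 3. Hence tw(G) = 3 exactly.

Treewidth 3.
One such decomposition:
Bags: B1 = {0, 5, 7, 9}  B2 = {0, 5, 7, 10}  B3 = {0, 6, 7, 10}  B4 = {1, 5, 7, 9}  B5 = {0, 5, 8, 10}  B6 = {0, 2, 5, 10}  B7 = {0, 3, 5, 7}  B8 = {0, 2, 4, 5}
Tree: B1–B2, B2–B3, B1–B4, B2–B5, B2–B6, B1–B7, B6–B8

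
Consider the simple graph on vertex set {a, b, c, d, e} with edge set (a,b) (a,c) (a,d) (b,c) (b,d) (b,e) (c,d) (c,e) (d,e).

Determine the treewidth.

3

A width-3 tree decomposition is:
Bags: B1 = {b, c, d, e}  B2 = {a, b, c, d}
Tree: B1–B2
Every bag has size at most 4, so the width is 4 − 1 = 3 and tw(G) ≤ 3. For the lower bound, the 4 vertices {b, c, d, e} are pairwise adjacent, and any tree decomposition puts a clique entirely inside one bag — forcing width ≥ 3. The upper and lower bounds meet at 3, so that is the treewidth.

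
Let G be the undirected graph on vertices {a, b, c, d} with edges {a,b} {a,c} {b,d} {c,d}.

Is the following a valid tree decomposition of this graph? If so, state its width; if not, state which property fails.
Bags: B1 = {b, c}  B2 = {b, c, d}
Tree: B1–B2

No — vertex a appears in no bag.

A tree decomposition must satisfy three properties: every vertex lies in some bag; for every edge, both endpoints lie together in some bag; and for every vertex, the bags containing it form a connected subtree. Here vertex a appears in no bag, so the decomposition is invalid.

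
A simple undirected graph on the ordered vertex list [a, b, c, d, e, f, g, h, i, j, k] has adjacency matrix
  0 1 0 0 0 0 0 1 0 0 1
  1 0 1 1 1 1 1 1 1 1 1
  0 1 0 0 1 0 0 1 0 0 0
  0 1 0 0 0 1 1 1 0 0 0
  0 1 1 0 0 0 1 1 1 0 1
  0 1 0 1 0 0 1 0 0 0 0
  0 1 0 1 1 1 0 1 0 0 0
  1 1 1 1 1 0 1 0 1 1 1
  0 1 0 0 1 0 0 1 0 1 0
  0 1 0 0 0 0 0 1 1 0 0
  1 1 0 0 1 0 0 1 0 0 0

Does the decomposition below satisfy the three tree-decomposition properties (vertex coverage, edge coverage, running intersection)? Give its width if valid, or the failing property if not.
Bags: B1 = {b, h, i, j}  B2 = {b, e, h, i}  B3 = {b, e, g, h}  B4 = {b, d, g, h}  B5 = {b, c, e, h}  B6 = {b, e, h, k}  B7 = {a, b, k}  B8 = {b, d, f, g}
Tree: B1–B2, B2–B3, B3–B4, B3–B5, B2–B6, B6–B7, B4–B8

A tree decomposition must satisfy three properties: every vertex lies in some bag; for every edge, both endpoints lie together in some bag; and for every vertex, the bags containing it form a connected subtree. Here edge (h,a) lies in no bag, so the decomposition is invalid.

No — edge (h,a) lies in no bag.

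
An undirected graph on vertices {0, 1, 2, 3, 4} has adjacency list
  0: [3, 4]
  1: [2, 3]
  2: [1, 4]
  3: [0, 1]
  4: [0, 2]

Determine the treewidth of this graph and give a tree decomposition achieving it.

Each bag holds 3 vertices, so the decomposition has width 2, which upper-bounds the treewidth. Since 3–1–2–4–0–3 is a cycle in G, G is not acyclic. Forests are exactly the graphs of treewidth ≤ 1, so tw(G) ≥ 2. The upper and lower bounds meet at 2, so that is the treewidth.

Treewidth 2.
Bags: B1 = {1, 2, 3}  B2 = {2, 3, 4}  B3 = {0, 3, 4}
Tree: B1–B2, B2–B3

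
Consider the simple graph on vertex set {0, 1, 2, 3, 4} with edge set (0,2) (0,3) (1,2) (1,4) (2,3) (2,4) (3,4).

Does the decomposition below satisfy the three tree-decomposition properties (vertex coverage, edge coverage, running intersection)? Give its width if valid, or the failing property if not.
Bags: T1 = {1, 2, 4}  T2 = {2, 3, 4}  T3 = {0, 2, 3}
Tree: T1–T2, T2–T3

Yes; width 2.

Checking the three conditions: (i) the bags cover all of {0, 1, 2, 3, 4}; (ii) for each edge, some bag contains both endpoints; (iii) the bags containing any fixed vertex form a subtree. All hold, so the decomposition is valid with width 3 − 1 = 2.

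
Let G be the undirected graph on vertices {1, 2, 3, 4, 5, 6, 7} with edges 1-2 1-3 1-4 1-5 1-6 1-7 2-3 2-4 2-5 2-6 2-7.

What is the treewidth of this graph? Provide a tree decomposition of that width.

Treewidth 2.
One optimal decomposition is:
Bags: B1 = {1, 2, 6}  B2 = {1, 2, 3}  B3 = {1, 2, 4}  B4 = {1, 2, 7}  B5 = {1, 2, 5}
Tree: B1–B2, B1–B3, B2–B4, B4–B5

Every bag has size at most 3, so the width is 3 − 1 = 2 and tw(G) ≤ 2. For the lower bound, the 3 vertices {1, 2, 3} are pairwise adjacent, and any tree decomposition puts a clique entirely inside one bag — forcing width ≥ 2. Hence tw(G) = 2 exactly.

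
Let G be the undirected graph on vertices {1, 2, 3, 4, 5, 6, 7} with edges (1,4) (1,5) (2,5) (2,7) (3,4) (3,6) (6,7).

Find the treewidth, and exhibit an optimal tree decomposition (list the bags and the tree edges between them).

Each bag holds 3 vertices, so the decomposition has width 2, which upper-bounds the treewidth. Since 2–7–6–3–4–1–5–2 is a cycle in G, G is not acyclic. Forests are exactly the graphs of treewidth ≤ 1, so tw(G) ≥ 2. Hence tw(G) = 2 exactly.

Treewidth 2.
Bags: B1 = {2, 6, 7}  B2 = {2, 3, 6}  B3 = {2, 3, 4}  B4 = {1, 2, 4}  B5 = {1, 2, 5}
Tree: B1–B2, B2–B3, B3–B4, B4–B5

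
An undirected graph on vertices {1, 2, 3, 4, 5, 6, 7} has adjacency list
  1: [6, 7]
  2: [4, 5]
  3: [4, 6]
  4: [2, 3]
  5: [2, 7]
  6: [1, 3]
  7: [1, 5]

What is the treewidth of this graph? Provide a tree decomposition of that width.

The largest bag has 3 vertices, giving width 2; this decomposition certifies tw(G) ≤ 2. For the lower bound, G contains the cycle 6–1–7–5–2–4–3–6, so G is not a forest; only forests have treewidth ≤ 1, hence tw(G) ≥ 2. Combining the bounds, tw(G) = 2.

Treewidth 2.
Bags: B1 = {1, 6, 7}  B2 = {5, 6, 7}  B3 = {2, 5, 6}  B4 = {2, 4, 6}  B5 = {3, 4, 6}
Tree: B1–B2, B2–B3, B3–B4, B4–B5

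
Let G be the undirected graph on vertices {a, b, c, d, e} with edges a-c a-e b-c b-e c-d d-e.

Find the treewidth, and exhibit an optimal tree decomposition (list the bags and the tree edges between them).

Each bag holds 3 vertices, so the decomposition has width 2, which upper-bounds the treewidth. For the lower bound, G contains the cycle e–d–c–b–e, so G is not a forest; only forests have treewidth ≤ 1, hence tw(G) ≥ 2. Therefore the treewidth is 2.

Treewidth 2.
Bags: B1 = {c, d, e}  B2 = {b, c, e}  B3 = {a, c, e}
Tree: B1–B2, B2–B3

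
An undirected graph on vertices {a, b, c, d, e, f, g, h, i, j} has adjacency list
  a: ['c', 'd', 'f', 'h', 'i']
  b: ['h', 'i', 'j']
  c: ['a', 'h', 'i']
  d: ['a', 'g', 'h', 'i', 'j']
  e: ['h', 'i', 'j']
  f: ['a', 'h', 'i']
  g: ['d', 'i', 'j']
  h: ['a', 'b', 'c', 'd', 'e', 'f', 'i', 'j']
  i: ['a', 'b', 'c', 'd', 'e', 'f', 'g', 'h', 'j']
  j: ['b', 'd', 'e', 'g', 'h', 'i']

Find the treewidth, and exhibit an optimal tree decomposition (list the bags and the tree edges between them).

Treewidth 3.
One such decomposition:
Bags: B1 = {a, d, h, i}  B2 = {a, c, h, i}  B3 = {d, h, i, j}  B4 = {a, f, h, i}  B5 = {b, h, i, j}  B6 = {d, g, i, j}  B7 = {e, h, i, j}
Tree: B1–B2, B1–B3, B1–B4, B3–B5, B3–B6, B3–B7

Every bag has size at most 4, so the width is 4 − 1 = 3 and tw(G) ≤ 3. Conversely, {d, g, i, j} is a clique of size 4, and the vertices of any clique must share a bag in every tree decomposition; so some bag has ≥ 4 vertices and tw(G) ≥ 3. The upper and lower bounds meet at 3, so that is the treewidth.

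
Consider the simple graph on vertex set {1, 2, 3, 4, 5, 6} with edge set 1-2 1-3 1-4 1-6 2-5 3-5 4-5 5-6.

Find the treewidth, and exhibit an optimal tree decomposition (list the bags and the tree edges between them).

Treewidth 2.
One optimal decomposition is:
Bags: B1 = {1, 3, 5}  B2 = {1, 4, 5}  B3 = {1, 2, 5}  B4 = {1, 5, 6}
Tree: B1–B2, B2–B3, B3–B4

The largest bag has 3 vertices, giving width 2; this decomposition certifies tw(G) ≤ 2. Since 1–3–5–4–1 is a cycle in G, G is not acyclic. Forests are exactly the graphs of treewidth ≤ 1, so tw(G) ≥ 2. Hence tw(G) = 2 exactly.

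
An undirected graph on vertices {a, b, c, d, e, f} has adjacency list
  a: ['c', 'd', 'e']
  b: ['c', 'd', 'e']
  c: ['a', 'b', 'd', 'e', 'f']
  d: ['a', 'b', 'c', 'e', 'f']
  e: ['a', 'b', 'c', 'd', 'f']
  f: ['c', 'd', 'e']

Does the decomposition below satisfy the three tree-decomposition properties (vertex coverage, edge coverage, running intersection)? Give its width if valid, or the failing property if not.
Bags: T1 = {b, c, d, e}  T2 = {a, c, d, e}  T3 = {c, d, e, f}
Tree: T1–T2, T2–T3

Checking the three conditions: (i) the bags cover all of {a, b, c, d, e, f}; (ii) for each edge, some bag contains both endpoints; (iii) the bags containing any fixed vertex form a subtree. All hold, so the decomposition is valid with width 4 − 1 = 3.

Yes; width 3.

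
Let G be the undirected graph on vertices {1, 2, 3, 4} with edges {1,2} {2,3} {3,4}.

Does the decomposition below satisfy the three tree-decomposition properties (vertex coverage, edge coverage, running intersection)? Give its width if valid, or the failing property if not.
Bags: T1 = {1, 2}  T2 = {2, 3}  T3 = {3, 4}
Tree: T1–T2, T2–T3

Yes; width 1.

Vertex coverage: the bags together contain {1, 2, 3, 4}, the full vertex set. Edge coverage: each edge of G has both endpoints in at least one bag. Running intersection: for every vertex, the bags containing it form a connected subtree. All three properties hold, so this is a valid tree decomposition of width max|bag| − 1 = 1, and hence tw(G) ≤ 1.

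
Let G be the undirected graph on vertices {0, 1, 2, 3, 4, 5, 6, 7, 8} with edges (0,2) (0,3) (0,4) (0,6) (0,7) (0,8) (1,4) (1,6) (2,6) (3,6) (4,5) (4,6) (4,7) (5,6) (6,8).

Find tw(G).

2

A width-2 tree decomposition is:
Bags: B1 = {0, 4, 6}  B2 = {4, 5, 6}  B3 = {0, 2, 6}  B4 = {0, 3, 6}  B5 = {0, 6, 8}  B6 = {1, 4, 6}  B7 = {0, 4, 7}
Tree: B1–B2, B1–B3, B3–B4, B3–B5, B1–B6, B1–B7
The largest bag has 3 vertices, giving width 2; this decomposition certifies tw(G) ≤ 2. On the other hand G contains the 3-clique {0, 6, 8}. A clique must lie in a single bag of any decomposition, so no decomposition can have width below 2. The upper and lower bounds meet at 2, so that is the treewidth.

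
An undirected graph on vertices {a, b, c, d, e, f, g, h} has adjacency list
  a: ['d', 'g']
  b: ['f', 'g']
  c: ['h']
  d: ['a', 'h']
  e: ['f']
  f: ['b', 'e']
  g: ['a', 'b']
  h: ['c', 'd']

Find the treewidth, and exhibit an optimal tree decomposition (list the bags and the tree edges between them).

The largest bag has 2 vertices, giving width 1; this decomposition certifies tw(G) ≤ 1. Since G has at least one edge (e.g. c–h), it is not an edgeless graph, so tw(G) ≥ 1. Hence tw(G) = 1 exactly.

Treewidth 1.
Bags: B1 = {c, h}  B2 = {d, h}  B3 = {a, d}  B4 = {a, g}  B5 = {b, g}  B6 = {b, f}  B7 = {e, f}
Tree: B1–B2, B2–B3, B3–B4, B4–B5, B5–B6, B6–B7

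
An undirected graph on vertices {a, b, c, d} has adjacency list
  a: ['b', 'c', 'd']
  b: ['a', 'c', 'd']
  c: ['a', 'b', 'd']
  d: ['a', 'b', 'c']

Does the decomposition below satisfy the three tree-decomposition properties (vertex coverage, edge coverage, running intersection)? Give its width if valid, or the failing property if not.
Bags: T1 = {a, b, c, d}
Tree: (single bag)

Yes; width 3.

Every vertex of G appears in some bag (union = {a, b, c, d}); every edge is covered by a bag; and for each vertex v the set of bags containing v is connected in the bag tree. The decomposition is therefore valid. The largest bag has 4 vertices, so the width is 3.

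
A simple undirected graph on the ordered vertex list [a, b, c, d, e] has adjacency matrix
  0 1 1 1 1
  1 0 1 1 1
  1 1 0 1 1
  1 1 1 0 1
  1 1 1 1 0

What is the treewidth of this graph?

A width-4 tree decomposition is:
Bags: B1 = {a, b, c, d, e}
Tree: (single bag)
With just one bag of size 5, the width is 5 − 1 = 4, so tw(G) ≤ 4. Conversely, {a, b, c, d, e} is a clique of size 5, and the vertices of any clique must share a bag in every tree decomposition; so some bag has ≥ 5 vertices and tw(G) ≥ 4. The upper and lower bounds meet at 4, so that is the treewidth.

4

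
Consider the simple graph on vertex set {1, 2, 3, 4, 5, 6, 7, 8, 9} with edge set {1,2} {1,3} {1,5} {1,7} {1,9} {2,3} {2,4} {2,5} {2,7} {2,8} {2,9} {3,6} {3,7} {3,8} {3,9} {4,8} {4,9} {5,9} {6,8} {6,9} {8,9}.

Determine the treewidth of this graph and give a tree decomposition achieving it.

Each bag holds 4 vertices, so the decomposition has width 3, which upper-bounds the treewidth. Conversely, {2, 3, 8, 9} is a clique of size 4, and the vertices of any clique must share a bag in every tree decomposition; so some bag has ≥ 4 vertices and tw(G) ≥ 3. The upper and lower bounds meet at 3, so that is the treewidth.

Treewidth 3.
One such decomposition:
Bags: B1 = {1, 2, 3, 9}  B2 = {2, 3, 8, 9}  B3 = {1, 2, 3, 7}  B4 = {1, 2, 5, 9}  B5 = {2, 4, 8, 9}  B6 = {3, 6, 8, 9}
Tree: B1–B2, B1–B3, B1–B4, B2–B5, B2–B6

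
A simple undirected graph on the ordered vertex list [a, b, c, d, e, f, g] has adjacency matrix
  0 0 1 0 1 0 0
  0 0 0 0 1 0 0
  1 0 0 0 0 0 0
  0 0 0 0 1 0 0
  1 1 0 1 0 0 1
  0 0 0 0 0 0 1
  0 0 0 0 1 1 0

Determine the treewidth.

A width-1 tree decomposition is:
Bags: B1 = {e, g}  B2 = {d, e}  B3 = {b, e}  B4 = {f, g}  B5 = {a, e}  B6 = {a, c}
Tree: B1–B2, B1–B3, B1–B4, B2–B5, B5–B6
Every bag has size at most 2, so the width is 2 − 1 = 1 and tw(G) ≤ 1. Since G has at least one edge (e.g. g–e), it is not an edgeless graph, so tw(G) ≥ 1. Combining the bounds, tw(G) = 1.

1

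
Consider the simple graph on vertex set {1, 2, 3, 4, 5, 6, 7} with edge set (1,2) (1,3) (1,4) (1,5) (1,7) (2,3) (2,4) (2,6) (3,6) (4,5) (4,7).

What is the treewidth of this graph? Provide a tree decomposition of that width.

Every bag has size at most 3, so the width is 3 − 1 = 2 and tw(G) ≤ 2. Conversely, {1, 2, 3} is a clique of size 3, and the vertices of any clique must share a bag in every tree decomposition; so some bag has ≥ 3 vertices and tw(G) ≥ 2. The upper and lower bounds meet at 2, so that is the treewidth.

Treewidth 2.
One such decomposition:
Bags: B1 = {1, 4, 7}  B2 = {1, 2, 4}  B3 = {1, 2, 3}  B4 = {2, 3, 6}  B5 = {1, 4, 5}
Tree: B1–B2, B2–B3, B3–B4, B1–B5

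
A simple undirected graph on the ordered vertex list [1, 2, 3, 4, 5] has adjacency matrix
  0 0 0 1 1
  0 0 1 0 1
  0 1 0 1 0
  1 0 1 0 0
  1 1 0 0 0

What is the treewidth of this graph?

2

A width-2 tree decomposition is:
Bags: B1 = {1, 3, 4}  B2 = {1, 3, 5}  B3 = {2, 3, 5}
Tree: B1–B2, B2–B3
Every bag has size at most 3, so the width is 3 − 1 = 2 and tw(G) ≤ 2. The edges 3–4–1–5–2–3 form a cycle, so G is not a tree and its treewidth is at least 2. Therefore the treewidth is 2.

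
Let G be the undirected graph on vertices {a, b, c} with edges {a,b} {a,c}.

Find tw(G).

A width-1 tree decomposition is:
Bags: B1 = {a, c}  B2 = {a, b}
Tree: B1–B2
Every bag has size at most 2, so the width is 2 − 1 = 1 and tw(G) ≤ 1. G has an edge, so its treewidth is at least 1. Hence tw(G) = 1 exactly.

1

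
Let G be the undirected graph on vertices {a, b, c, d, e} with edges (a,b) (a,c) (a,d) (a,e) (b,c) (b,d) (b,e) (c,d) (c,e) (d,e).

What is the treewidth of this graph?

4

A width-4 tree decomposition is:
Bags: B1 = {a, b, c, d, e}
Tree: (single bag)
A single bag containing all 5 vertices is trivially a valid decomposition of width 4. For the lower bound, the 5 vertices {a, b, c, d, e} are pairwise adjacent, and any tree decomposition puts a clique entirely inside one bag — forcing width ≥ 4. The upper and lower bounds meet at 4, so that is the treewidth.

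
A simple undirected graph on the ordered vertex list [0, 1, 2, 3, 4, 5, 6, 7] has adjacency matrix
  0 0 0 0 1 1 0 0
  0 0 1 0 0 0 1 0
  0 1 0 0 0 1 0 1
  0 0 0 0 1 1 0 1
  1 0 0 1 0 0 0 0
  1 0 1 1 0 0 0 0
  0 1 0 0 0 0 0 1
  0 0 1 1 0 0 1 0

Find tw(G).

A width-2 tree decomposition is:
Bags: B1 = {0, 4, 5}  B2 = {3, 4, 5}  B3 = {2, 3, 5}  B4 = {2, 3, 7}  B5 = {1, 2, 7}  B6 = {1, 6, 7}
Tree: B1–B2, B2–B3, B3–B4, B4–B5, B5–B6
Each bag holds 3 vertices, so the decomposition has width 2, which upper-bounds the treewidth. The edges 0–4–3–5–0 form a cycle, so G is not a tree and its treewidth is at least 2. Hence tw(G) = 2 exactly.

2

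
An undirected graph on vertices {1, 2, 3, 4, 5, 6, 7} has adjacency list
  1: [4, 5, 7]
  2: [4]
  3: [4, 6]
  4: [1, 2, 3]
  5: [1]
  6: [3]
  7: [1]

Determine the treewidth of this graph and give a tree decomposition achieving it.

Every bag has size at most 2, so the width is 2 − 1 = 1 and tw(G) ≤ 1. G has an edge, so its treewidth is at least 1. The upper and lower bounds meet at 1, so that is the treewidth.

Treewidth 1.
Bags: B1 = {1, 5}  B2 = {1, 4}  B3 = {1, 7}  B4 = {2, 4}  B5 = {3, 4}  B6 = {3, 6}
Tree: B1–B2, B2–B3, B2–B4, B4–B5, B5–B6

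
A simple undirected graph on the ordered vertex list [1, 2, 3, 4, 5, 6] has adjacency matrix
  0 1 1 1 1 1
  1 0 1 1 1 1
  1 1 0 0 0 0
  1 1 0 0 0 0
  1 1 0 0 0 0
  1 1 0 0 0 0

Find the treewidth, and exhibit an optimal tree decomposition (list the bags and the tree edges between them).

Treewidth 2.
Bags: B1 = {1, 2, 4}  B2 = {1, 2, 6}  B3 = {1, 2, 5}  B4 = {1, 2, 3}
Tree: B1–B2, B1–B3, B3–B4

Each bag holds 3 vertices, so the decomposition has width 2, which upper-bounds the treewidth. Conversely, {1, 2, 3} is a clique of size 3, and the vertices of any clique must share a bag in every tree decomposition; so some bag has ≥ 3 vertices and tw(G) ≥ 2. Therefore the treewidth is 2.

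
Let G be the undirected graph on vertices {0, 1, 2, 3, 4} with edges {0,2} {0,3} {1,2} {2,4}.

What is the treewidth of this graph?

1

A width-1 tree decomposition is:
Bags: B1 = {0, 3}  B2 = {0, 2}  B3 = {1, 2}  B4 = {2, 4}
Tree: B1–B2, B2–B3, B3–B4
The largest bag has 2 vertices, giving width 1; this decomposition certifies tw(G) ≤ 1. Since G has at least one edge (e.g. 3–0), it is not an edgeless graph, so tw(G) ≥ 1. Therefore the treewidth is 1.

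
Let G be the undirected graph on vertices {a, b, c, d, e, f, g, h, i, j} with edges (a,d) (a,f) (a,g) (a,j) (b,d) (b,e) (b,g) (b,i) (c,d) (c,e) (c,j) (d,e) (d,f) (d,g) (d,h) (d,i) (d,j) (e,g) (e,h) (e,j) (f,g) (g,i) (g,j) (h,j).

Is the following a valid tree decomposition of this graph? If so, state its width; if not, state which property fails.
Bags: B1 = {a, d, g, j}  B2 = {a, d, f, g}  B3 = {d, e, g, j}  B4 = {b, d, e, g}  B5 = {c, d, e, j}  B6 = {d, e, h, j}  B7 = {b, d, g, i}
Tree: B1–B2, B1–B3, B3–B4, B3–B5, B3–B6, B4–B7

Vertex coverage: the bags together contain {a, b, c, d, e, f, g, h, i, j}, the full vertex set. Edge coverage: each edge of G has both endpoints in at least one bag. Running intersection: for every vertex, the bags containing it form a connected subtree. All three properties hold, so this is a valid tree decomposition of width max|bag| − 1 = 3, and hence tw(G) ≤ 3.

Yes; width 3.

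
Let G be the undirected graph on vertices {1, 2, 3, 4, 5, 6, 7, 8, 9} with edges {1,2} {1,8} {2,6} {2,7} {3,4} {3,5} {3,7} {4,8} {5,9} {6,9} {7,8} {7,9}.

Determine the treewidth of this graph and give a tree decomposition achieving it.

Treewidth 3.
Bags: B1 = {1, 2, 6, 9}  B2 = {1, 2, 7, 9}  B3 = {1, 7, 8, 9}  B4 = {5, 7, 8, 9}  B5 = {3, 5, 7, 8}  B6 = {3, 4, 5, 8}
Tree: B1–B2, B2–B3, B3–B4, B4–B5, B5–B6

Every bag has size at most 4, so the width is 4 − 1 = 3 and tw(G) ≤ 3. For the lower bound: the 4 vertex sets {1,2,6}, {9}, {7}, {3,4,5,8} are disjoint, each induces a connected subgraph, and every pair is joined by at least one edge of G. Contracting each set to a single vertex therefore yields K_{4} as a minor, and since treewidth is minor-monotone, tw(G) ≥ tw(K_{4}) = 3. Therefore the treewidth is 3.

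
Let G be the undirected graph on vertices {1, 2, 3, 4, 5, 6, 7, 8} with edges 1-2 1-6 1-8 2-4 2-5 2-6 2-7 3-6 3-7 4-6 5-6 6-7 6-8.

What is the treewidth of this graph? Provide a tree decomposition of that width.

Treewidth 2.
One such decomposition:
Bags: B1 = {1, 2, 6}  B2 = {2, 4, 6}  B3 = {1, 6, 8}  B4 = {2, 5, 6}  B5 = {2, 6, 7}  B6 = {3, 6, 7}
Tree: B1–B2, B1–B3, B2–B4, B4–B5, B5–B6

Every bag has size at most 3, so the width is 3 − 1 = 2 and tw(G) ≤ 2. For the lower bound, the 3 vertices {1, 6, 8} are pairwise adjacent, and any tree decomposition puts a clique entirely inside one bag — forcing width ≥ 2. Hence tw(G) = 2 exactly.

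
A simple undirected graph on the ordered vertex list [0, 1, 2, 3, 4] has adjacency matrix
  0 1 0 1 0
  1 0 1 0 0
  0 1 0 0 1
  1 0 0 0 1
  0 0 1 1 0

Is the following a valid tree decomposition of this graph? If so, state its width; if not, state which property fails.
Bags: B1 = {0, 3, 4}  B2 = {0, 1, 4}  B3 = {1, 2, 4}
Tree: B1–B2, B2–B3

Every vertex of G appears in some bag (union = {0, 1, 2, 3, 4}); every edge is covered by a bag; and for each vertex v the set of bags containing v is connected in the bag tree. The decomposition is therefore valid. The largest bag has 3 vertices, so the width is 2.

Yes; width 2.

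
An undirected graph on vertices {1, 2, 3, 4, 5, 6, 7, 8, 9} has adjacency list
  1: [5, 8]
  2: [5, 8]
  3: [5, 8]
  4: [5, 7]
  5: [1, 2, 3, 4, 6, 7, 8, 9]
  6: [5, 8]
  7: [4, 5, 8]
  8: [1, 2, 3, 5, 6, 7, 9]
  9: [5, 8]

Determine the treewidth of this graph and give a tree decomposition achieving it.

The largest bag has 3 vertices, giving width 2; this decomposition certifies tw(G) ≤ 2. For the lower bound, the 3 vertices {1, 5, 8} are pairwise adjacent, and any tree decomposition puts a clique entirely inside one bag — forcing width ≥ 2. The upper and lower bounds meet at 2, so that is the treewidth.

Treewidth 2.
One such decomposition:
Bags: B1 = {5, 8, 9}  B2 = {3, 5, 8}  B3 = {2, 5, 8}  B4 = {5, 7, 8}  B5 = {1, 5, 8}  B6 = {4, 5, 7}  B7 = {5, 6, 8}
Tree: B1–B2, B1–B3, B3–B4, B2–B5, B4–B6, B3–B7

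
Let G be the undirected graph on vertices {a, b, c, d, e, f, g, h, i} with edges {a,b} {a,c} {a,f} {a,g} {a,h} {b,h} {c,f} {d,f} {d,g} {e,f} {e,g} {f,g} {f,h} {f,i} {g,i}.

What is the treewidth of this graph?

A width-2 tree decomposition is:
Bags: B1 = {a, f, g}  B2 = {a, f, h}  B3 = {e, f, g}  B4 = {d, f, g}  B5 = {a, b, h}  B6 = {f, g, i}  B7 = {a, c, f}
Tree: B1–B2, B1–B3, B1–B4, B2–B5, B4–B6, B1–B7
Each bag holds 3 vertices, so the decomposition has width 2, which upper-bounds the treewidth. On the other hand G contains the 3-clique {d, f, g}. A clique must lie in a single bag of any decomposition, so no decomposition can have width below 2. Hence tw(G) = 2 exactly.

2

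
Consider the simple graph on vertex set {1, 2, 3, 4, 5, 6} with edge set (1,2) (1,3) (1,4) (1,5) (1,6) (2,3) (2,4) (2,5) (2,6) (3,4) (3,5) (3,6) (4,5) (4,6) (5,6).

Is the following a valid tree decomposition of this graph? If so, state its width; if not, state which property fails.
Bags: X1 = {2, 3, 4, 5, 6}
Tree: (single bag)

No — vertex 1 appears in no bag.

A tree decomposition must satisfy three properties: every vertex lies in some bag; for every edge, both endpoints lie together in some bag; and for every vertex, the bags containing it form a connected subtree. Here vertex 1 appears in no bag, so the decomposition is invalid.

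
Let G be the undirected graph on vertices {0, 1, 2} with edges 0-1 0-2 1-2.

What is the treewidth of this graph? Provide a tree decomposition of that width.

Treewidth 2.
One such decomposition:
Bags: B1 = {0, 1, 2}
Tree: (single bag)

A single bag containing all 3 vertices is trivially a valid decomposition of width 2. Conversely, {0, 1, 2} is a clique of size 3, and the vertices of any clique must share a bag in every tree decomposition; so some bag has ≥ 3 vertices and tw(G) ≥ 2. Combining the bounds, tw(G) = 2.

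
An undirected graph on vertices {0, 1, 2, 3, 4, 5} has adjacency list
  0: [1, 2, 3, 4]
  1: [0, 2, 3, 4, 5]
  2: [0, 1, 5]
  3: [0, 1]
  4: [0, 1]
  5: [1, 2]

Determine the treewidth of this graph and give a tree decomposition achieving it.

Each bag holds 3 vertices, so the decomposition has width 2, which upper-bounds the treewidth. On the other hand G contains the 3-clique {0, 1, 2}. A clique must lie in a single bag of any decomposition, so no decomposition can have width below 2. The upper and lower bounds meet at 2, so that is the treewidth.

Treewidth 2.
One optimal decomposition is:
Bags: B1 = {0, 1, 3}  B2 = {0, 1, 2}  B3 = {0, 1, 4}  B4 = {1, 2, 5}
Tree: B1–B2, B1–B3, B2–B4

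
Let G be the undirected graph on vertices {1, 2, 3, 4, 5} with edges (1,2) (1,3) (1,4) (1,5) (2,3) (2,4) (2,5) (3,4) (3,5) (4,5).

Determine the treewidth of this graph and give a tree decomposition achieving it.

A single bag containing all 5 vertices is trivially a valid decomposition of width 4. On the other hand G contains the 5-clique {1, 2, 3, 4, 5}. A clique must lie in a single bag of any decomposition, so no decomposition can have width below 4. Hence tw(G) = 4 exactly.

Treewidth 4.
One such decomposition:
Bags: B1 = {1, 2, 3, 4, 5}
Tree: (single bag)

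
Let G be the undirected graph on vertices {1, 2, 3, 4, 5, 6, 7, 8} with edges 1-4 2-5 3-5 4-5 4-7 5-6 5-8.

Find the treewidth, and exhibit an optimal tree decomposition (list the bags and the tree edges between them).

Every bag has size at most 2, so the width is 2 − 1 = 1 and tw(G) ≤ 1. Any graph with an edge has treewidth ≥ 1, and G has the edge 3–5. Hence tw(G) = 1 exactly.

Treewidth 1.
One such decomposition:
Bags: B1 = {3, 5}  B2 = {4, 5}  B3 = {5, 6}  B4 = {4, 7}  B5 = {1, 4}  B6 = {2, 5}  B7 = {5, 8}
Tree: B1–B2, B1–B3, B2–B4, B4–B5, B2–B6, B3–B7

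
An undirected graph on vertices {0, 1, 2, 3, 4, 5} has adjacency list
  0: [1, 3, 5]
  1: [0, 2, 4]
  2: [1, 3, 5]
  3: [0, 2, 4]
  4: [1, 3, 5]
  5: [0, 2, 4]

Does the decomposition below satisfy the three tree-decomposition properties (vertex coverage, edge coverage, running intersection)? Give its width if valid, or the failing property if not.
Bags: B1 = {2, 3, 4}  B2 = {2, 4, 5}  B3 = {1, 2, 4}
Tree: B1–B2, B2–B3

A tree decomposition must satisfy three properties: every vertex lies in some bag; for every edge, both endpoints lie together in some bag; and for every vertex, the bags containing it form a connected subtree. Here vertex 0 appears in no bag, so the decomposition is invalid.

No — vertex 0 appears in no bag.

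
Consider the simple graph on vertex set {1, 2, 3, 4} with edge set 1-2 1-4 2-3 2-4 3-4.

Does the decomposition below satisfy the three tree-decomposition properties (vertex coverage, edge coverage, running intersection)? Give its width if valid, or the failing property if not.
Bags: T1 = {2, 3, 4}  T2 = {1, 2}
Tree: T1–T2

A tree decomposition must satisfy three properties: every vertex lies in some bag; for every edge, both endpoints lie together in some bag; and for every vertex, the bags containing it form a connected subtree. Here edge (4,1) lies in no bag, so the decomposition is invalid.

No — edge (4,1) lies in no bag.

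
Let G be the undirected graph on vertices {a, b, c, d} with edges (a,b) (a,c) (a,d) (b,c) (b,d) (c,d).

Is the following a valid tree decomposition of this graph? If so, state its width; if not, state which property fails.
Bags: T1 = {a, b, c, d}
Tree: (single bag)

Checking the three conditions: (i) the bags cover all of {a, b, c, d}; (ii) for each edge, some bag contains both endpoints; (iii) the bags containing any fixed vertex form a subtree. All hold, so the decomposition is valid with width 4 − 1 = 3.

Yes; width 3.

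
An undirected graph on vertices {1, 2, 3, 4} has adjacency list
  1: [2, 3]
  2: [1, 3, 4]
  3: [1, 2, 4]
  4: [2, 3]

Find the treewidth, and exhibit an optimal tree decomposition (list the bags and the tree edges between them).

The largest bag has 3 vertices, giving width 2; this decomposition certifies tw(G) ≤ 2. Conversely, {1, 2, 3} is a clique of size 3, and the vertices of any clique must share a bag in every tree decomposition; so some bag has ≥ 3 vertices and tw(G) ≥ 2. Hence tw(G) = 2 exactly.

Treewidth 2.
One optimal decomposition is:
Bags: B1 = {2, 3, 4}  B2 = {1, 2, 3}
Tree: B1–B2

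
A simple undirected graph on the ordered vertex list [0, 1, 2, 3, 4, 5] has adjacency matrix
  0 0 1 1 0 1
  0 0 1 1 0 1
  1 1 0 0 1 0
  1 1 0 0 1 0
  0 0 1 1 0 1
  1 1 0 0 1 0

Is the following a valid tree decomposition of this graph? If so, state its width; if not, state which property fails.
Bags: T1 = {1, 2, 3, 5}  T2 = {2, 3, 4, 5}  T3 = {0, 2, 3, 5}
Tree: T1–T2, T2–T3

Yes; width 3.

Checking the three conditions: (i) the bags cover all of {0, 1, 2, 3, 4, 5}; (ii) for each edge, some bag contains both endpoints; (iii) the bags containing any fixed vertex form a subtree. All hold, so the decomposition is valid with width 4 − 1 = 3.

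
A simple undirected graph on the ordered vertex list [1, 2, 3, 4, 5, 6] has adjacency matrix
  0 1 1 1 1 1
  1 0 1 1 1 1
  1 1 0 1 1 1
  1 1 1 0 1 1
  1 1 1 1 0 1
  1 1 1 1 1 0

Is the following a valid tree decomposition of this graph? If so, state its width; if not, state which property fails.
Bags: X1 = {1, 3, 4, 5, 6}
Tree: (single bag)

A tree decomposition must satisfy three properties: every vertex lies in some bag; for every edge, both endpoints lie together in some bag; and for every vertex, the bags containing it form a connected subtree. Here vertex 2 appears in no bag, so the decomposition is invalid.

No — vertex 2 appears in no bag.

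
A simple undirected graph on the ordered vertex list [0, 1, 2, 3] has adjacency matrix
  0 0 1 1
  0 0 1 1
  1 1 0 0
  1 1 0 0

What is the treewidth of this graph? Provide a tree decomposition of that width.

Treewidth 2.
One such decomposition:
Bags: B1 = {0, 1, 3}  B2 = {0, 1, 2}
Tree: B1–B2

Every bag has size at most 3, so the width is 3 − 1 = 2 and tw(G) ≤ 2. Since 1–3–0–2–1 is a cycle in G, G is not acyclic. Forests are exactly the graphs of treewidth ≤ 1, so tw(G) ≥ 2. The upper and lower bounds meet at 2, so that is the treewidth.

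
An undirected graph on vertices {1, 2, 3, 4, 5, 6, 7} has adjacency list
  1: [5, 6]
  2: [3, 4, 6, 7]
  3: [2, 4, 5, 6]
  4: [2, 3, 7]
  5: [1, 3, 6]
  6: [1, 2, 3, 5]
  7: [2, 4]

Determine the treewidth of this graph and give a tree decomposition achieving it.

Treewidth 2.
Bags: B1 = {3, 5, 6}  B2 = {2, 3, 6}  B3 = {1, 5, 6}  B4 = {2, 3, 4}  B5 = {2, 4, 7}
Tree: B1–B2, B1–B3, B2–B4, B4–B5

The largest bag has 3 vertices, giving width 2; this decomposition certifies tw(G) ≤ 2. For the lower bound, the 3 vertices {1, 5, 6} are pairwise adjacent, and any tree decomposition puts a clique entirely inside one bag — forcing width ≥ 2. Therefore the treewidth is 2.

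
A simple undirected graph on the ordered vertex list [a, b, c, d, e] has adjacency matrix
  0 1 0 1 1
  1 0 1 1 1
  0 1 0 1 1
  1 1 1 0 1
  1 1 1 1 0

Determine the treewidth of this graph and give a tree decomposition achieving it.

Treewidth 3.
One such decomposition:
Bags: B1 = {b, c, d, e}  B2 = {a, b, d, e}
Tree: B1–B2

Each bag holds 4 vertices, so the decomposition has width 3, which upper-bounds the treewidth. On the other hand G contains the 4-clique {b, c, d, e}. A clique must lie in a single bag of any decomposition, so no decomposition can have width below 3. Combining the bounds, tw(G) = 3.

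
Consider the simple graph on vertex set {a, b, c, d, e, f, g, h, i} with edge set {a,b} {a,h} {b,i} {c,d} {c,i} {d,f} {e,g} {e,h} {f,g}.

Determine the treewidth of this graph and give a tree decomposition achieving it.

Each bag holds 3 vertices, so the decomposition has width 2, which upper-bounds the treewidth. The edges a–h–e–g–f–d–c–i–b–a form a cycle, so G is not a tree and its treewidth is at least 2. Hence tw(G) = 2 exactly.

Treewidth 2.
Bags: B1 = {a, e, h}  B2 = {a, e, g}  B3 = {a, f, g}  B4 = {a, d, f}  B5 = {a, c, d}  B6 = {a, c, i}  B7 = {a, b, i}
Tree: B1–B2, B2–B3, B3–B4, B4–B5, B5–B6, B6–B7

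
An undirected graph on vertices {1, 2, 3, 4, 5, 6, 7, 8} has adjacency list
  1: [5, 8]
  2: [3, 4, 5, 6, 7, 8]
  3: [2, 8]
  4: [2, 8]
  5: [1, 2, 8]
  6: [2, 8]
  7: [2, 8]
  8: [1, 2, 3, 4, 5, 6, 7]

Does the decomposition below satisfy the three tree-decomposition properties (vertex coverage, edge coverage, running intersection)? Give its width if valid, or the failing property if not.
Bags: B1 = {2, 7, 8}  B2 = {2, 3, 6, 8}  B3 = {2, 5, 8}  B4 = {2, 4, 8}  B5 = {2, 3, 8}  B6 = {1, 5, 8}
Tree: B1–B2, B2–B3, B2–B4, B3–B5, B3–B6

No — bags containing vertex 3 are not connected in the tree.

A tree decomposition must satisfy three properties: every vertex lies in some bag; for every edge, both endpoints lie together in some bag; and for every vertex, the bags containing it form a connected subtree. Here bags containing vertex 3 are not connected in the tree, so the decomposition is invalid.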